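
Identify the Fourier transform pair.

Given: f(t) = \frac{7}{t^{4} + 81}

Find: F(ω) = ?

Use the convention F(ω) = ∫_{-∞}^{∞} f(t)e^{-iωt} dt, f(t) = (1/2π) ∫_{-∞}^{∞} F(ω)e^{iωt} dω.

F(ω) = \frac{7 \pi e^{- \frac{3 \sqrt{2} \left|{\omega}\right|}{2}} \sin{\left(\frac{3 \sqrt{2} \left|{\omega}\right|}{2} + \frac{\pi}{4} \right)}}{27}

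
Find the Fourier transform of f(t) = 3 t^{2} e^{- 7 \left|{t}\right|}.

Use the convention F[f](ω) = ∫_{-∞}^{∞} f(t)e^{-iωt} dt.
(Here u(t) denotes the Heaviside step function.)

F(ω) = \frac{84 \left(49 - 3 \omega^{2}\right)}{\left(\omega^{2} + 49\right)^{3}}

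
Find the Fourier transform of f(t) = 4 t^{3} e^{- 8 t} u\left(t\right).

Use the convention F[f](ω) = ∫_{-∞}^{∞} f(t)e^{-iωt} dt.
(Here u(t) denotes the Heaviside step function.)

F(ω) = \frac{24}{\left(i \omega + 8\right)^{4}}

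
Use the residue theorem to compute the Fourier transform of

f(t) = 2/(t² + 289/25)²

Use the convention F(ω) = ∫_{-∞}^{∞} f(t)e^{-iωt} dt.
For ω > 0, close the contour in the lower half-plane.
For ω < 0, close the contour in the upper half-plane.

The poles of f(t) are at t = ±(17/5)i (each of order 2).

Let g(z) = f(z)e^{-iωz}; for large |z| the factor e^{-iωz} decays in the lower half-plane when ω > 0 and in the upper half-plane when ω < 0.

Case ω > 0 (lower half-plane, clockwise contour ⇒ F(ω) = -2πi·ΣRes):
  Res_{z = - \frac{17 i}{5}} g(z) = \frac{25 i \left(17 \omega + 5\right) e^{- \frac{17 \omega}{5}}}{9826} (pole of order 2)
  F(ω) = -2πi·ΣRes = \frac{25 \pi \left(17 \omega + 5\right) e^{- \frac{17 \omega}{5}}}{4913}

Case ω < 0 (upper half-plane, counterclockwise contour ⇒ F(ω) = +2πi·ΣRes):
  Res_{z = \frac{17 i}{5}} g(z) = \frac{25 i \left(17 \omega - 5\right) e^{\frac{17 \omega}{5}}}{9826} (pole of order 2)
  F(ω) = 2πi·ΣRes = \frac{25 \pi \left(5 - 17 \omega\right) e^{\frac{17 \omega}{5}}}{4913}

Both cases combine into a single formula in |ω|:

F(ω) = \frac{25 \pi \left(17 \left|{\omega}\right| + 5\right) e^{- \frac{17 \left|{\omega}\right|}{5}}}{4913}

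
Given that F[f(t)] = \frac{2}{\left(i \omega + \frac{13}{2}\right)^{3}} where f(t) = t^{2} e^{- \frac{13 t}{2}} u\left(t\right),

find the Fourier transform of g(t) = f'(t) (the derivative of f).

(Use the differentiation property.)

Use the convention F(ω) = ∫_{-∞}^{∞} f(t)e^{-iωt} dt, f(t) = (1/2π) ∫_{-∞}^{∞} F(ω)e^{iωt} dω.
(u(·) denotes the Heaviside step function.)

F[g](ω) = \frac{16 i \omega}{\left(2 i \omega + 13\right)^{3}}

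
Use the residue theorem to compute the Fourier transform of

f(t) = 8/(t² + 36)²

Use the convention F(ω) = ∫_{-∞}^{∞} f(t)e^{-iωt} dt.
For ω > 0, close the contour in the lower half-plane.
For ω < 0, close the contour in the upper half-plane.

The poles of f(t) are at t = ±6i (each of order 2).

Let g(z) = f(z)e^{-iωz}; for large |z| the factor e^{-iωz} decays in the lower half-plane when ω > 0 and in the upper half-plane when ω < 0.

Case ω > 0 (lower half-plane, clockwise contour ⇒ F(ω) = -2πi·ΣRes):
  Res_{z = - 6 i} g(z) = \frac{i \left(6 \omega + 1\right) e^{- 6 \omega}}{108} (pole of order 2)
  F(ω) = -2πi·ΣRes = \frac{\pi \left(6 \omega + 1\right) e^{- 6 \omega}}{54}

Case ω < 0 (upper half-plane, counterclockwise contour ⇒ F(ω) = +2πi·ΣRes):
  Res_{z = 6 i} g(z) = \frac{i \left(6 \omega - 1\right) e^{6 \omega}}{108} (pole of order 2)
  F(ω) = 2πi·ΣRes = \frac{\pi \left(1 - 6 \omega\right) e^{6 \omega}}{54}

Both cases combine into a single formula in |ω|:

F(ω) = \frac{\pi \left(6 \left|{\omega}\right| + 1\right) e^{- 6 \left|{\omega}\right|}}{54}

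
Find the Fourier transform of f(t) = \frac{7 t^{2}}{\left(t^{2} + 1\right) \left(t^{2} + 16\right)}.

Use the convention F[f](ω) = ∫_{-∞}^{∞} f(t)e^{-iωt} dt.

F(ω) = \frac{7 \pi \left(4 - e^{3 \left|{\omega}\right|}\right) e^{- 4 \left|{\omega}\right|}}{15}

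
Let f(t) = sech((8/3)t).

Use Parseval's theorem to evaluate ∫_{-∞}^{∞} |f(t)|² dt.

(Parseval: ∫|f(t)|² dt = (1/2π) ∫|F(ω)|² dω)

∫|f(t)|² dt = \frac{3}{4}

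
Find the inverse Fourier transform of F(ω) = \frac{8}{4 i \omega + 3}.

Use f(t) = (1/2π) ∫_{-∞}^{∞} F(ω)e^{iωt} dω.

f(t) = 2 e^{- \frac{3 t}{4}} u\left(t\right)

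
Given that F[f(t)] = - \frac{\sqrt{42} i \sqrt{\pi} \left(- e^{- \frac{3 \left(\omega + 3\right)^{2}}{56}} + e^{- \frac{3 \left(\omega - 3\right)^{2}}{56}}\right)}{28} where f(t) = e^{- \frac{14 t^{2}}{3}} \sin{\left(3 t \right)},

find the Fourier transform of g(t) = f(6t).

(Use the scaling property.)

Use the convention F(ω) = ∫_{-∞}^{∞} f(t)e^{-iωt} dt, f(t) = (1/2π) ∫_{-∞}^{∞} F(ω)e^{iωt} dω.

F[g](ω) = \frac{\sqrt{42} i \sqrt{\pi} \left(1 - e^{\frac{3 \omega}{28}}\right) e^{- \frac{\omega^{2}}{672} - \frac{3 \omega}{56} - \frac{27}{56}}}{168}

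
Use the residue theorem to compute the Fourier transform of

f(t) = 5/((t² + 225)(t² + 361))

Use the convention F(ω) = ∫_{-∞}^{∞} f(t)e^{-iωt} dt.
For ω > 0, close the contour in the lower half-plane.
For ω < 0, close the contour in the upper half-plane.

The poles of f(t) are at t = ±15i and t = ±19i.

Let g(z) = f(z)e^{-iωz}; for large |z| the factor e^{-iωz} decays in the lower half-plane when ω > 0 and in the upper half-plane when ω < 0.

Case ω > 0 (lower half-plane, clockwise contour ⇒ F(ω) = -2πi·ΣRes):
  Res_{z = - 15 i} g(z) = \frac{i e^{- 15 \omega}}{816}
  Res_{z = - 19 i} g(z) = - \frac{5 i e^{- 19 \omega}}{5168}
  F(ω) = -2πi·ΣRes = \frac{\pi \left(19 e^{4 \omega} - 15\right) e^{- 19 \omega}}{7752}

Case ω < 0 (upper half-plane, counterclockwise contour ⇒ F(ω) = +2πi·ΣRes):
  Res_{z = 15 i} g(z) = - \frac{i e^{15 \omega}}{816}
  Res_{z = 19 i} g(z) = \frac{5 i e^{19 \omega}}{5168}
  F(ω) = 2πi·ΣRes = \frac{\pi \left(19 - 15 e^{4 \omega}\right) e^{15 \omega}}{7752}

Both cases combine into a single formula in |ω|:

F(ω) = \frac{\pi \left(19 e^{4 \left|{\omega}\right|} - 15\right) e^{- 19 \left|{\omega}\right|}}{7752}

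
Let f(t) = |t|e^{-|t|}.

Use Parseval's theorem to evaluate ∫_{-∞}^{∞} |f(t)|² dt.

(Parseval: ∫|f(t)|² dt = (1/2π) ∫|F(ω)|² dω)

∫|f(t)|² dt = \frac{1}{2}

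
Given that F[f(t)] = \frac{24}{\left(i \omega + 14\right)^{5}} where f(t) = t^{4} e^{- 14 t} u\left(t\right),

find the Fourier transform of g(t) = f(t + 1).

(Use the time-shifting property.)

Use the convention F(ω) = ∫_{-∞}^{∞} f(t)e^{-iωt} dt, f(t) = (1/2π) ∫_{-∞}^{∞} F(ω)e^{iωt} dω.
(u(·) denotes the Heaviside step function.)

F[g](ω) = \frac{24 e^{i \omega}}{\left(i \omega + 14\right)^{5}}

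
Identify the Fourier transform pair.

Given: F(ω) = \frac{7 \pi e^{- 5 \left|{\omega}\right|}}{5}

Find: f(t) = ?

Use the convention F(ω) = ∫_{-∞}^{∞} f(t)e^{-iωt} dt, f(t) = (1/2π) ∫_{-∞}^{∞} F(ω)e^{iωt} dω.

f(t) = \frac{7}{t^{2} + 25}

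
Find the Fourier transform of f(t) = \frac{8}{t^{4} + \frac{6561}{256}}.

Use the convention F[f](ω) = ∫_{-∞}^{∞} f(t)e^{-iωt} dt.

F(ω) = \frac{512 \pi e^{- \frac{9 \sqrt{2} \left|{\omega}\right|}{8}} \sin{\left(\frac{9 \sqrt{2} \left|{\omega}\right|}{8} + \frac{\pi}{4} \right)}}{729}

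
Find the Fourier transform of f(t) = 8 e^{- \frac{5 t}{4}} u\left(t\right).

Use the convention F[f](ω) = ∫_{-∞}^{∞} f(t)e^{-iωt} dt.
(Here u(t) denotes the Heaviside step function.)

F(ω) = \frac{32}{4 i \omega + 5}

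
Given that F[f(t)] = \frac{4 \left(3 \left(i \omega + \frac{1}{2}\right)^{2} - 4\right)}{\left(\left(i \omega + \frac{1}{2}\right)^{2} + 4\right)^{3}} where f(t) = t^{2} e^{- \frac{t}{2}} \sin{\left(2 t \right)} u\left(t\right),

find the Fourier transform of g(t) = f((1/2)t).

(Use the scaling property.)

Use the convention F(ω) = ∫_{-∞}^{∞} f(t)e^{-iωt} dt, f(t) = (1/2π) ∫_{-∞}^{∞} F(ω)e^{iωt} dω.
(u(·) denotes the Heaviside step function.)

F[g](ω) = \frac{128 \left(3 \left(4 i \omega + 1\right)^{2} - 16\right)}{\left(\left(4 i \omega + 1\right)^{2} + 16\right)^{3}}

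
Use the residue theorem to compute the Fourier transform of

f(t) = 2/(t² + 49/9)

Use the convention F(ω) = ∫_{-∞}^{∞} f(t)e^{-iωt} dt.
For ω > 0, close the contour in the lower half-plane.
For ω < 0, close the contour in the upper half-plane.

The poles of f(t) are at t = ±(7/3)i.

Let g(z) = f(z)e^{-iωz}; for large |z| the factor e^{-iωz} decays in the lower half-plane when ω > 0 and in the upper half-plane when ω < 0.

Case ω > 0 (lower half-plane, clockwise contour ⇒ F(ω) = -2πi·ΣRes):
  Res_{z = - \frac{7 i}{3}} g(z) = \frac{3 i e^{- \frac{7 \omega}{3}}}{7}
  F(ω) = -2πi·ΣRes = \frac{6 \pi e^{- \frac{7 \omega}{3}}}{7}

Case ω < 0 (upper half-plane, counterclockwise contour ⇒ F(ω) = +2πi·ΣRes):
  Res_{z = \frac{7 i}{3}} g(z) = - \frac{3 i e^{\frac{7 \omega}{3}}}{7}
  F(ω) = 2πi·ΣRes = \frac{6 \pi e^{\frac{7 \omega}{3}}}{7}

Both cases combine into a single formula in |ω|:

F(ω) = \frac{6 \pi e^{- \frac{7 \left|{\omega}\right|}{3}}}{7}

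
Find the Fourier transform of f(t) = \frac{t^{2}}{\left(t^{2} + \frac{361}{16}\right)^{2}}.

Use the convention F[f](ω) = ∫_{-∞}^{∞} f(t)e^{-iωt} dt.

F(ω) = \frac{\pi \left(4 - 19 \left|{\omega}\right|\right) e^{- \frac{19 \left|{\omega}\right|}{4}}}{38}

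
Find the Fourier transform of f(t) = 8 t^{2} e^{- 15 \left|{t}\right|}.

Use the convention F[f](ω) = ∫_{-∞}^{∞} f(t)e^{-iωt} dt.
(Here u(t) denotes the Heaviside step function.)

F(ω) = \frac{1440 \left(75 - \omega^{2}\right)}{\left(\omega^{2} + 225\right)^{3}}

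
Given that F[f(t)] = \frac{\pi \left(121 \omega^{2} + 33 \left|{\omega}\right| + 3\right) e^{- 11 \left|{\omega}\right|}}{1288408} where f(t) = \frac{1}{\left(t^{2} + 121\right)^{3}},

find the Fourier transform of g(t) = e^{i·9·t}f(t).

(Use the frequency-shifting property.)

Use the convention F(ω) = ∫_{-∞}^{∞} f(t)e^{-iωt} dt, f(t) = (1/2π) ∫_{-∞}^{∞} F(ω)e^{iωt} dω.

F[g](ω) = \frac{\pi \left(121 \left(\omega - 9\right)^{2} + 33 \left|{\omega - 9}\right| + 3\right) e^{- 11 \left|{\omega - 9}\right|}}{1288408}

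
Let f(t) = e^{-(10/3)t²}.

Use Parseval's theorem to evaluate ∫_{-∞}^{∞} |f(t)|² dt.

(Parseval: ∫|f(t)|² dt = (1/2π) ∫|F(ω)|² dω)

∫|f(t)|² dt = \frac{\sqrt{15} \sqrt{\pi}}{10}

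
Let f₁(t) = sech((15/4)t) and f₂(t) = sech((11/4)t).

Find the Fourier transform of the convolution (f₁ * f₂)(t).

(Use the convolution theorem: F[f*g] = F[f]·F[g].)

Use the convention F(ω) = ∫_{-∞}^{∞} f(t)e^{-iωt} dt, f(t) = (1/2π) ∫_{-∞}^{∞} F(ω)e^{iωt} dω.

F[f₁*f₂](ω) = \frac{16 \pi^{2}}{165 \cosh{\left(\frac{2 \pi \omega}{15} \right)} \cosh{\left(\frac{2 \pi \omega}{11} \right)}}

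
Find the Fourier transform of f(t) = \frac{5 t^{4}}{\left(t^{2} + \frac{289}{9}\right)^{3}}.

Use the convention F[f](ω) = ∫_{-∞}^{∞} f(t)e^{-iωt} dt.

F(ω) = \frac{5 \pi \left(289 \omega^{2} - 255 \left|{\omega}\right| + 27\right) e^{- \frac{17 \left|{\omega}\right|}{3}}}{408}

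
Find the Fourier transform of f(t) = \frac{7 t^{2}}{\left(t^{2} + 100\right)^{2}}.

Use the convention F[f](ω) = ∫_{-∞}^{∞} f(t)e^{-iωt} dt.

F(ω) = \frac{7 \pi \left(1 - 10 \left|{\omega}\right|\right) e^{- 10 \left|{\omega}\right|}}{20}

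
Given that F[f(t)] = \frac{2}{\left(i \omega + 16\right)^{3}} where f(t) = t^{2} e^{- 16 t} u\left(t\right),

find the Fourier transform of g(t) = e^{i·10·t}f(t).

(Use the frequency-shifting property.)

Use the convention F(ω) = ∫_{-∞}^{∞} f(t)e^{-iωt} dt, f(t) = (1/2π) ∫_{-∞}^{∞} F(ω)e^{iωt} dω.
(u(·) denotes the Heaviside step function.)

F[g](ω) = \frac{2}{\left(i \left(\omega - 10\right) + 16\right)^{3}}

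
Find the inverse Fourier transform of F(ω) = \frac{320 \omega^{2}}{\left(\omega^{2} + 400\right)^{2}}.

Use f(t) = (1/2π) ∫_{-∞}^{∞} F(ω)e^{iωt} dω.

f(t) = 4 \left(1 - 20 \left|{t}\right|\right) e^{- 20 \left|{t}\right|}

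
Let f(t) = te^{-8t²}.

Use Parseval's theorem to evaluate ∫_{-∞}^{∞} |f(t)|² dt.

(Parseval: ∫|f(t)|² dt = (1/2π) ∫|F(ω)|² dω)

∫|f(t)|² dt = \frac{\sqrt{\pi}}{128}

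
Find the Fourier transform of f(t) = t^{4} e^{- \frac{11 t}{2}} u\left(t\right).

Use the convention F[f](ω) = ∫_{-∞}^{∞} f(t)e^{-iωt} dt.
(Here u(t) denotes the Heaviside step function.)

F(ω) = \frac{768}{\left(2 i \omega + 11\right)^{5}}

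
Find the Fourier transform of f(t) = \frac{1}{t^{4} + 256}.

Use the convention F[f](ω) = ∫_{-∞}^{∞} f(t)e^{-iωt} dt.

F(ω) = \frac{\pi e^{- 2 \sqrt{2} \left|{\omega}\right|} \sin{\left(2 \sqrt{2} \left|{\omega}\right| + \frac{\pi}{4} \right)}}{64}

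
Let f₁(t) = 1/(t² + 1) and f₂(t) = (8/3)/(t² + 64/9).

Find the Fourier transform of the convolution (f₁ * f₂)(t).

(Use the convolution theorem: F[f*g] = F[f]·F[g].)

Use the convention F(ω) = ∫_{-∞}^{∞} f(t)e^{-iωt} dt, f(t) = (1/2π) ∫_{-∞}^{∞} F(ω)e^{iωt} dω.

F[f₁*f₂](ω) = \pi^{2} e^{- \frac{11 \left|{\omega}\right|}{3}}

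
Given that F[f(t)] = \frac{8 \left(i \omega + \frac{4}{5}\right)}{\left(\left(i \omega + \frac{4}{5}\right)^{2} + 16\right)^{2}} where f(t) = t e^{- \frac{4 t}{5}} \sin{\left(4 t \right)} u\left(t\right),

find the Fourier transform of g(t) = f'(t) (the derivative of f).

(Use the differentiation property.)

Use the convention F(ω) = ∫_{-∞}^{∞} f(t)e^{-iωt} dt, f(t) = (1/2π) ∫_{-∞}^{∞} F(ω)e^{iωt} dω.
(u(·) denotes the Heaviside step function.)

F[g](ω) = \frac{1000 i \omega \left(5 i \omega + 4\right)}{\left(\left(5 i \omega + 4\right)^{2} + 400\right)^{2}}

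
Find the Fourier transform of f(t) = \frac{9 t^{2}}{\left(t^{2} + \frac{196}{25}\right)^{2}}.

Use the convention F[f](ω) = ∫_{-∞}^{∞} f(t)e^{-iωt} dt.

F(ω) = \frac{9 \pi \left(5 - 14 \left|{\omega}\right|\right) e^{- \frac{14 \left|{\omega}\right|}{5}}}{28}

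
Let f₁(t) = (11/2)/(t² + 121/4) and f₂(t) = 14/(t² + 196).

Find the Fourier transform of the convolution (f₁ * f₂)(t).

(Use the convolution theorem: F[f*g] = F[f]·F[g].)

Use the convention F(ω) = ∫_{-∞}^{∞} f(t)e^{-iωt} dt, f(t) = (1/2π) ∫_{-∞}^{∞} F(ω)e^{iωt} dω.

F[f₁*f₂](ω) = \pi^{2} e^{- \frac{39 \left|{\omega}\right|}{2}}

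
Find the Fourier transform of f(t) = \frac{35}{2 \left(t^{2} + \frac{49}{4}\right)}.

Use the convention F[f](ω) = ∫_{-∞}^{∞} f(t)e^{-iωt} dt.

F(ω) = 5 \pi e^{- \frac{7 \left|{\omega}\right|}{2}}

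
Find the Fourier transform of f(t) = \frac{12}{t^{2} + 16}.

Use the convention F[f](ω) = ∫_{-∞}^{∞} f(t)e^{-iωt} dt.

F(ω) = 3 \pi e^{- 4 \left|{\omega}\right|}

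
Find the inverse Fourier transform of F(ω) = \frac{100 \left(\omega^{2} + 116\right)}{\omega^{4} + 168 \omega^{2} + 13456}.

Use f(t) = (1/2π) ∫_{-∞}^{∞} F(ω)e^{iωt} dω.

f(t) = 5 e^{- 10 \left|{t}\right|} \cos{\left(4 \left|{t}\right| \right)}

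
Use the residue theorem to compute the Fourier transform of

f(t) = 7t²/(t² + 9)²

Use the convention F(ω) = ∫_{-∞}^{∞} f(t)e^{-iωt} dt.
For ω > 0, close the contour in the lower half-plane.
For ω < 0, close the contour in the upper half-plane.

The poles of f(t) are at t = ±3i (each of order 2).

Let g(z) = f(z)e^{-iωz}; for large |z| the factor e^{-iωz} decays in the lower half-plane when ω > 0 and in the upper half-plane when ω < 0.

Case ω > 0 (lower half-plane, clockwise contour ⇒ F(ω) = -2πi·ΣRes):
  Res_{z = - 3 i} g(z) = \frac{7 i \left(1 - 3 \omega\right) e^{- 3 \omega}}{12} (pole of order 2)
  F(ω) = -2πi·ΣRes = \frac{7 \pi \left(1 - 3 \omega\right) e^{- 3 \omega}}{6}

Case ω < 0 (upper half-plane, counterclockwise contour ⇒ F(ω) = +2πi·ΣRes):
  Res_{z = 3 i} g(z) = \frac{7 i \left(- 3 \omega - 1\right) e^{3 \omega}}{12} (pole of order 2)
  F(ω) = 2πi·ΣRes = \frac{7 \pi \left(3 \omega + 1\right) e^{3 \omega}}{6}

Both cases combine into a single formula in |ω|:

F(ω) = \frac{7 \pi \left(1 - 3 \left|{\omega}\right|\right) e^{- 3 \left|{\omega}\right|}}{6}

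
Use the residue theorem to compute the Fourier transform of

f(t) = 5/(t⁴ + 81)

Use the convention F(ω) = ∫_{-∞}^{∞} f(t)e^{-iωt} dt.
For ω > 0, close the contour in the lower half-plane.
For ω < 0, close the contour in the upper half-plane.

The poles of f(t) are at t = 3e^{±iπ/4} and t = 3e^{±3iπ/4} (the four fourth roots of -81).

Let g(z) = f(z)e^{-iωz}; for large |z| the factor e^{-iωz} decays in the lower half-plane when ω > 0 and in the upper half-plane when ω < 0.

Case ω > 0 (lower half-plane, clockwise contour ⇒ F(ω) = -2πi·ΣRes):
  Res_{z = - \frac{3 \sqrt{2}}{2} - \frac{3 \sqrt{2} i}{2}} g(z) = \frac{5 \sqrt{2} i \left(1 - i\right) e^{\frac{3 \sqrt{2} \omega \left(-1 + i\right)}{2}}}{216}
  Res_{z = \frac{3 \sqrt{2}}{2} - \frac{3 \sqrt{2} i}{2}} g(z) = \frac{5 \sqrt{2} i \left(1 + i\right) e^{- \frac{3 \sqrt{2} \omega \left(1 + i\right)}{2}}}{216}
  F(ω) = -2πi·ΣRes = \frac{5 \sqrt{2} \pi \left(1 - i\right) \left(e^{3 \sqrt{2} i \omega} + i\right) e^{- \frac{3 \sqrt{2} \omega \left(1 + i\right)}{2}}}{108} = \frac{5 \pi e^{- \frac{3 \sqrt{2} \omega}{2}} \sin{\left(\frac{3 \sqrt{2} \omega}{2} + \frac{\pi}{4} \right)}}{27}

Case ω < 0 (upper half-plane, counterclockwise contour ⇒ F(ω) = +2πi·ΣRes):
  Res_{z = \frac{3 \sqrt{2}}{2} + \frac{3 \sqrt{2} i}{2}} g(z) = \frac{5 \sqrt{2} i \left(-1 + i\right) e^{\frac{3 \sqrt{2} \omega \left(1 - i\right)}{2}}}{216}
  Res_{z = - \frac{3 \sqrt{2}}{2} + \frac{3 \sqrt{2} i}{2}} g(z) = \frac{5 \sqrt{2} \left(1 - i\right) e^{\frac{3 \sqrt{2} \omega \left(1 + i\right)}{2}}}{216}
  F(ω) = 2πi·ΣRes = - \frac{5 \sqrt{2} i \pi \left(i \left(1 - i\right) e^{\frac{3 \sqrt{2} \omega \left(1 - i\right)}{2}} - \left(1 - i\right) e^{\frac{3 \sqrt{2} \omega \left(1 + i\right)}{2}}\right)}{108} = \frac{5 \pi e^{\frac{3 \sqrt{2} \omega}{2}} \cos{\left(\frac{3 \sqrt{2} \omega}{2} + \frac{\pi}{4} \right)}}{27}

Both cases combine into a single formula in |ω|:

F(ω) = \frac{5 \pi e^{- \frac{3 \sqrt{2} \left|{\omega}\right|}{2}} \sin{\left(\frac{3 \sqrt{2} \left|{\omega}\right|}{2} + \frac{\pi}{4} \right)}}{27}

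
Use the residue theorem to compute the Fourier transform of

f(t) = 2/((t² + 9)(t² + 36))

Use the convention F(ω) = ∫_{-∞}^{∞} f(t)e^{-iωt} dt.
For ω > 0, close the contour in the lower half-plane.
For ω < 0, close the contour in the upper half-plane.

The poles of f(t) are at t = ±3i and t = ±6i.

Let g(z) = f(z)e^{-iωz}; for large |z| the factor e^{-iωz} decays in the lower half-plane when ω > 0 and in the upper half-plane when ω < 0.

Case ω > 0 (lower half-plane, clockwise contour ⇒ F(ω) = -2πi·ΣRes):
  Res_{z = - 3 i} g(z) = \frac{i e^{- 3 \omega}}{81}
  Res_{z = - 6 i} g(z) = - \frac{i e^{- 6 \omega}}{162}
  F(ω) = -2πi·ΣRes = \frac{\pi \left(2 e^{3 \omega} - 1\right) e^{- 6 \omega}}{81}

Case ω < 0 (upper half-plane, counterclockwise contour ⇒ F(ω) = +2πi·ΣRes):
  Res_{z = 3 i} g(z) = - \frac{i e^{3 \omega}}{81}
  Res_{z = 6 i} g(z) = \frac{i e^{6 \omega}}{162}
  F(ω) = 2πi·ΣRes = \frac{\pi \left(2 - e^{3 \omega}\right) e^{3 \omega}}{81}

Both cases combine into a single formula in |ω|:

F(ω) = \frac{\pi \left(2 e^{3 \left|{\omega}\right|} - 1\right) e^{- 6 \left|{\omega}\right|}}{81}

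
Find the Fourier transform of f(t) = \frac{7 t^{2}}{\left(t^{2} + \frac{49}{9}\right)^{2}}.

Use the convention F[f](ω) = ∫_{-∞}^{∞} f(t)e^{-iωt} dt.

F(ω) = \frac{\pi \left(3 - 7 \left|{\omega}\right|\right) e^{- \frac{7 \left|{\omega}\right|}{3}}}{2}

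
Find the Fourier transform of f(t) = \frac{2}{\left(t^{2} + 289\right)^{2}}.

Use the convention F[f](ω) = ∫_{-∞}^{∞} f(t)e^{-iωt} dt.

F(ω) = \frac{\pi \left(17 \left|{\omega}\right| + 1\right) e^{- 17 \left|{\omega}\right|}}{4913}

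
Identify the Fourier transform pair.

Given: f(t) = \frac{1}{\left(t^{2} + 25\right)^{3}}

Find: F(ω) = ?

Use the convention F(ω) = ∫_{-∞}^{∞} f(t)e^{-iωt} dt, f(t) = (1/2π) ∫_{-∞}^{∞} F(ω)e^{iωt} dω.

F(ω) = \frac{\pi \left(25 \omega^{2} + 15 \left|{\omega}\right| + 3\right) e^{- 5 \left|{\omega}\right|}}{25000}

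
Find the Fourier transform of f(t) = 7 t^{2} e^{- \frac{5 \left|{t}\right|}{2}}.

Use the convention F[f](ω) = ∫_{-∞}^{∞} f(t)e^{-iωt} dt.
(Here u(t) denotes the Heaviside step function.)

F(ω) = \frac{1120 \left(25 - 12 \omega^{2}\right)}{\left(4 \omega^{2} + 25\right)^{3}}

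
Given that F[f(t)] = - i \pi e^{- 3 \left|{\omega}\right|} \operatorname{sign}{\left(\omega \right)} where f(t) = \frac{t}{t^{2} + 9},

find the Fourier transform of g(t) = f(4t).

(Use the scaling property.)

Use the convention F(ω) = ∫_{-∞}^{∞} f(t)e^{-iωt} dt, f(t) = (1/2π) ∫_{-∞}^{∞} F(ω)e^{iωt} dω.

F[g](ω) = - \frac{i \pi e^{- \frac{3 \left|{\omega}\right|}{4}} \operatorname{sign}{\left(\omega \right)}}{4}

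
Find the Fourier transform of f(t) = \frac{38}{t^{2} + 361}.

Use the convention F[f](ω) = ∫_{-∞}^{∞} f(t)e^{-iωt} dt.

F(ω) = 2 \pi e^{- 19 \left|{\omega}\right|}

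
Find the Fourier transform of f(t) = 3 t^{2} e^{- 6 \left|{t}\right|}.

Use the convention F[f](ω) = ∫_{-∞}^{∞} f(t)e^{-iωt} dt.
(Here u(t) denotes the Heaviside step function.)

F(ω) = \frac{216 \left(12 - \omega^{2}\right)}{\left(\omega^{2} + 36\right)^{3}}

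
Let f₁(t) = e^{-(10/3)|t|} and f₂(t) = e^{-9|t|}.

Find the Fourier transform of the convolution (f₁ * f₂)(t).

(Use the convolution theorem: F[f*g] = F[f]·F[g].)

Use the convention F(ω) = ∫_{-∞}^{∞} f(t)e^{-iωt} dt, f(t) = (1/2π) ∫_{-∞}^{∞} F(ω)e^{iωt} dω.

F[f₁*f₂](ω) = \frac{1080}{\left(\omega^{2} + 81\right) \left(9 \omega^{2} + 100\right)}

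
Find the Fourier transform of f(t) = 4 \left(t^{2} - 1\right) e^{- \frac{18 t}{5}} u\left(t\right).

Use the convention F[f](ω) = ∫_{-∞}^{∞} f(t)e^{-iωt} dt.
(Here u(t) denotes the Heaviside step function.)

F(ω) = \frac{20 \left(250 i \omega - \left(5 i \omega + 18\right)^{3} + 900\right)}{\left(5 i \omega + 18\right)^{4}}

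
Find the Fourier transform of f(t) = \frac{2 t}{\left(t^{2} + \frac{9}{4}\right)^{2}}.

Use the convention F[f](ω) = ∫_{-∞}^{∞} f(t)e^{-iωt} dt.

F(ω) = - \frac{2 i \pi \omega e^{- \frac{3 \left|{\omega}\right|}{2}}}{3}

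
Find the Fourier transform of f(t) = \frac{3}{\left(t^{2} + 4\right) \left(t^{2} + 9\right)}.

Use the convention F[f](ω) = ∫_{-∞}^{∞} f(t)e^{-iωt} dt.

F(ω) = \frac{\pi \left(3 e^{\left|{\omega}\right|} - 2\right) e^{- 3 \left|{\omega}\right|}}{10}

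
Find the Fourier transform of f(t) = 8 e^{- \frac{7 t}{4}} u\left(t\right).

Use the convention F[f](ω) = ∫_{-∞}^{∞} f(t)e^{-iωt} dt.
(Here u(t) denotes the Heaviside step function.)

F(ω) = \frac{32}{4 i \omega + 7}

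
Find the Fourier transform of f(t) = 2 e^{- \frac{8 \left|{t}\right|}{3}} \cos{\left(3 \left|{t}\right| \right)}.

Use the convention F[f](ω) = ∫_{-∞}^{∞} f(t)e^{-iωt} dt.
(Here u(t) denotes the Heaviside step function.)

F(ω) = \frac{96 \left(9 \omega^{2} + 145\right)}{81 \omega^{4} - 306 \omega^{2} + 21025}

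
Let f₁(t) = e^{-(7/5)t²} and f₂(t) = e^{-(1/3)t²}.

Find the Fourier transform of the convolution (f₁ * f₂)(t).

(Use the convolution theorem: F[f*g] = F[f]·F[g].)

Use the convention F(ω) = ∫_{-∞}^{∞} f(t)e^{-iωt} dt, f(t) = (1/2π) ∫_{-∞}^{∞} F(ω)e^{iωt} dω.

F[f₁*f₂](ω) = \frac{\sqrt{105} \pi e^{- \frac{13 \omega^{2}}{14}}}{7}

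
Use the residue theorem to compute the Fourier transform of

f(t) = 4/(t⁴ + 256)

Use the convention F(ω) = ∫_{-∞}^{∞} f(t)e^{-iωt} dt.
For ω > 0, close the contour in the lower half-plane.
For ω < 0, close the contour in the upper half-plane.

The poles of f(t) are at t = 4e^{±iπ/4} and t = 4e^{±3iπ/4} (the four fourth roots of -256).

Let g(z) = f(z)e^{-iωz}; for large |z| the factor e^{-iωz} decays in the lower half-plane when ω > 0 and in the upper half-plane when ω < 0.

Case ω > 0 (lower half-plane, clockwise contour ⇒ F(ω) = -2πi·ΣRes):
  Res_{z = - 2 \sqrt{2} - 2 \sqrt{2} i} g(z) = \frac{\sqrt{2} i \left(1 - i\right) e^{2 \sqrt{2} \omega \left(-1 + i\right)}}{128}
  Res_{z = 2 \sqrt{2} - 2 \sqrt{2} i} g(z) = \frac{\sqrt{2} i \left(1 + i\right) e^{- 2 \sqrt{2} \omega \left(1 + i\right)}}{128}
  F(ω) = -2πi·ΣRes = \frac{\sqrt{2} \pi \left(1 - i\right) \left(e^{4 \sqrt{2} i \omega} + i\right) e^{- 2 \sqrt{2} \omega \left(1 + i\right)}}{64} = \frac{\pi e^{- 2 \sqrt{2} \omega} \sin{\left(2 \sqrt{2} \omega + \frac{\pi}{4} \right)}}{16}

Case ω < 0 (upper half-plane, counterclockwise contour ⇒ F(ω) = +2πi·ΣRes):
  Res_{z = 2 \sqrt{2} + 2 \sqrt{2} i} g(z) = \frac{\sqrt{2} i \left(-1 + i\right) e^{2 \sqrt{2} \omega \left(1 - i\right)}}{128}
  Res_{z = - 2 \sqrt{2} + 2 \sqrt{2} i} g(z) = \frac{\sqrt{2} \left(1 - i\right) e^{2 \sqrt{2} \omega \left(1 + i\right)}}{128}
  F(ω) = 2πi·ΣRes = - \frac{\sqrt{2} i \pi \left(i \left(1 - i\right) e^{2 \sqrt{2} \omega \left(1 - i\right)} - \left(1 - i\right) e^{2 \sqrt{2} \omega \left(1 + i\right)}\right)}{64} = \frac{\pi e^{2 \sqrt{2} \omega} \cos{\left(2 \sqrt{2} \omega + \frac{\pi}{4} \right)}}{16}

Both cases combine into a single formula in |ω|:

F(ω) = \frac{\pi e^{- 2 \sqrt{2} \left|{\omega}\right|} \sin{\left(2 \sqrt{2} \left|{\omega}\right| + \frac{\pi}{4} \right)}}{16}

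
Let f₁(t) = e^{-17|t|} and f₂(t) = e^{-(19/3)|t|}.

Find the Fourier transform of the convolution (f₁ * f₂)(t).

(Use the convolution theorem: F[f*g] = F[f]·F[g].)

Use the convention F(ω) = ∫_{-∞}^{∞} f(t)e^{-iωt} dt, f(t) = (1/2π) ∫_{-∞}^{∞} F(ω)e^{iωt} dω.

F[f₁*f₂](ω) = \frac{3876}{\left(\omega^{2} + 289\right) \left(9 \omega^{2} + 361\right)}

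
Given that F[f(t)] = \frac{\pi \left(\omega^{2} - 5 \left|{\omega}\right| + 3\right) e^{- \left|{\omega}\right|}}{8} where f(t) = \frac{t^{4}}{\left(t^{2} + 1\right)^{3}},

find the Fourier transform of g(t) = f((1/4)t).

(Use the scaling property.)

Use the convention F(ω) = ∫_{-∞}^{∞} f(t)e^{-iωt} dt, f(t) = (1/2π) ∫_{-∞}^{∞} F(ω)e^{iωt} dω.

F[g](ω) = \frac{\pi \left(16 \omega^{2} - 20 \left|{\omega}\right| + 3\right) e^{- 4 \left|{\omega}\right|}}{2}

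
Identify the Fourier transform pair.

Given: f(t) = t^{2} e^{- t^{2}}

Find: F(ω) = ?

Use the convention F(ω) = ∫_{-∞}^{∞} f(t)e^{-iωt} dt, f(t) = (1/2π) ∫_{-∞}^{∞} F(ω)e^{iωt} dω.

F(ω) = \frac{\sqrt{\pi} \left(2 - \omega^{2}\right) e^{- \frac{\omega^{2}}{4}}}{4}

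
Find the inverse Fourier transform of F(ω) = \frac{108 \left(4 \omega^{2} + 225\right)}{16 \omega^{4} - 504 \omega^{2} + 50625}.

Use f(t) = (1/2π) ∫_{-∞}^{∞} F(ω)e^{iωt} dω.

f(t) = 3 e^{- \frac{9 \left|{t}\right|}{2}} \cos{\left(6 \left|{t}\right| \right)}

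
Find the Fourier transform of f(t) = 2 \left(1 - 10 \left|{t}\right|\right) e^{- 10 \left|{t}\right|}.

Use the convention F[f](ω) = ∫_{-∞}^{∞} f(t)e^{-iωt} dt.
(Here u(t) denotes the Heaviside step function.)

F(ω) = \frac{80 \omega^{2}}{\left(\omega^{2} + 100\right)^{2}}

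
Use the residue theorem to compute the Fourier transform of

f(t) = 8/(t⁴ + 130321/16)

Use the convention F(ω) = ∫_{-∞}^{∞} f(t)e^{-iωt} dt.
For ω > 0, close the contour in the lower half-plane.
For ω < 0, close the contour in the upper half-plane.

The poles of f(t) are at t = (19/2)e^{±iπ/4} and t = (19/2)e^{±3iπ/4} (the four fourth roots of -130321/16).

Let g(z) = f(z)e^{-iωz}; for large |z| the factor e^{-iωz} decays in the lower half-plane when ω > 0 and in the upper half-plane when ω < 0.

Case ω > 0 (lower half-plane, clockwise contour ⇒ F(ω) = -2πi·ΣRes):
  Res_{z = - \frac{19 \sqrt{2}}{4} - \frac{19 \sqrt{2} i}{4}} g(z) = \frac{8 \sqrt{2} \left(1 + i\right) e^{\frac{19 \sqrt{2} \omega \left(-1 + i\right)}{4}}}{6859}
  Res_{z = \frac{19 \sqrt{2}}{4} - \frac{19 \sqrt{2} i}{4}} g(z) = \frac{8 \sqrt{2} \left(-1 + i\right) e^{- \frac{19 \sqrt{2} \omega \left(1 + i\right)}{4}}}{6859}
  F(ω) = -2πi·ΣRes = \frac{16 \sqrt{2} \pi \left(\left(1 - i\right) e^{\frac{19 \sqrt{2} i \omega}{2}} + 1 + i\right) e^{- \frac{19 \sqrt{2} \omega \left(1 + i\right)}{4}}}{6859} = \frac{64 \pi e^{- \frac{19 \sqrt{2} \omega}{4}} \sin{\left(\frac{19 \sqrt{2} \omega}{4} + \frac{\pi}{4} \right)}}{6859}

Case ω < 0 (upper half-plane, counterclockwise contour ⇒ F(ω) = +2πi·ΣRes):
  Res_{z = \frac{19 \sqrt{2}}{4} + \frac{19 \sqrt{2} i}{4}} g(z) = - \frac{8 \sqrt{2} \left(1 + i\right) e^{\frac{19 \sqrt{2} \omega \left(1 - i\right)}{4}}}{6859}
  Res_{z = - \frac{19 \sqrt{2}}{4} + \frac{19 \sqrt{2} i}{4}} g(z) = \frac{8 \sqrt{2} \left(1 - i\right) e^{\frac{19 \sqrt{2} \omega \left(1 + i\right)}{4}}}{6859}
  F(ω) = 2πi·ΣRes = - \frac{16 \sqrt{2} i \pi \left(\left(1 + i\right) e^{\frac{19 \sqrt{2} \omega \left(1 - i\right)}{4}} - \left(1 - i\right) e^{\frac{19 \sqrt{2} \omega \left(1 + i\right)}{4}}\right)}{6859} = \frac{64 \pi e^{\frac{19 \sqrt{2} \omega}{4}} \cos{\left(\frac{19 \sqrt{2} \omega}{4} + \frac{\pi}{4} \right)}}{6859}

Both cases combine into a single formula in |ω|:

F(ω) = \frac{64 \pi e^{- \frac{19 \sqrt{2} \left|{\omega}\right|}{4}} \sin{\left(\frac{19 \sqrt{2} \left|{\omega}\right|}{4} + \frac{\pi}{4} \right)}}{6859}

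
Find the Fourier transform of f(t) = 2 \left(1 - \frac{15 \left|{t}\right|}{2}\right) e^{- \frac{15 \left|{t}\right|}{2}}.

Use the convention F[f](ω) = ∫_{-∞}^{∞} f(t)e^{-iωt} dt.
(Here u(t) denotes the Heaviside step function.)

F(ω) = \frac{960 \omega^{2}}{\left(4 \omega^{2} + 225\right)^{2}}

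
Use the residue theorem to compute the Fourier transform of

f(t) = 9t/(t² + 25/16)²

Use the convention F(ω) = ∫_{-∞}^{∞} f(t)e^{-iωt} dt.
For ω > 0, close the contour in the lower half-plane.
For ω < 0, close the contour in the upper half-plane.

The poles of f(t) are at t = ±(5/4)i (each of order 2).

Let g(z) = f(z)e^{-iωz}; for large |z| the factor e^{-iωz} decays in the lower half-plane when ω > 0 and in the upper half-plane when ω < 0.

Case ω > 0 (lower half-plane, clockwise contour ⇒ F(ω) = -2πi·ΣRes):
  Res_{z = - \frac{5 i}{4}} g(z) = \frac{9 \omega e^{- \frac{5 \omega}{4}}}{5} (pole of order 2)
  F(ω) = -2πi·ΣRes = - \frac{18 i \pi \omega e^{- \frac{5 \omega}{4}}}{5}

Case ω < 0 (upper half-plane, counterclockwise contour ⇒ F(ω) = +2πi·ΣRes):
  Res_{z = \frac{5 i}{4}} g(z) = - \frac{9 \omega e^{\frac{5 \omega}{4}}}{5} (pole of order 2)
  F(ω) = 2πi·ΣRes = - \frac{18 i \pi \omega e^{\frac{5 \omega}{4}}}{5}

Both cases combine into a single formula in |ω|:

F(ω) = - \frac{18 i \pi \omega e^{- \frac{5 \left|{\omega}\right|}{4}}}{5}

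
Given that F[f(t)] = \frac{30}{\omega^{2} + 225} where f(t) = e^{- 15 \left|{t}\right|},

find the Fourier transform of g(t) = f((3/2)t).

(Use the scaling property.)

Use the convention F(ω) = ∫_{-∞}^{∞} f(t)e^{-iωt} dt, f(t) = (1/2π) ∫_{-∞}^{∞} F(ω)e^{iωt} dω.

F[g](ω) = \frac{180}{4 \omega^{2} + 2025}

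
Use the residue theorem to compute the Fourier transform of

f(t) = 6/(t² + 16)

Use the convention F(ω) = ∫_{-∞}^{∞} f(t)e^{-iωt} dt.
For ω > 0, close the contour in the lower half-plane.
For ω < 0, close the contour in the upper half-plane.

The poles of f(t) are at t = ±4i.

Let g(z) = f(z)e^{-iωz}; for large |z| the factor e^{-iωz} decays in the lower half-plane when ω > 0 and in the upper half-plane when ω < 0.

Case ω > 0 (lower half-plane, clockwise contour ⇒ F(ω) = -2πi·ΣRes):
  Res_{z = - 4 i} g(z) = \frac{3 i e^{- 4 \omega}}{4}
  F(ω) = -2πi·ΣRes = \frac{3 \pi e^{- 4 \omega}}{2}

Case ω < 0 (upper half-plane, counterclockwise contour ⇒ F(ω) = +2πi·ΣRes):
  Res_{z = 4 i} g(z) = - \frac{3 i e^{4 \omega}}{4}
  F(ω) = 2πi·ΣRes = \frac{3 \pi e^{4 \omega}}{2}

Both cases combine into a single formula in |ω|:

F(ω) = \frac{3 \pi e^{- 4 \left|{\omega}\right|}}{2}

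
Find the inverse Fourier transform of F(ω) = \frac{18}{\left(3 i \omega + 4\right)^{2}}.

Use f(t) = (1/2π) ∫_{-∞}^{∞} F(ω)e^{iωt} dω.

f(t) = 2 t e^{- \frac{4 t}{3}} u\left(t\right)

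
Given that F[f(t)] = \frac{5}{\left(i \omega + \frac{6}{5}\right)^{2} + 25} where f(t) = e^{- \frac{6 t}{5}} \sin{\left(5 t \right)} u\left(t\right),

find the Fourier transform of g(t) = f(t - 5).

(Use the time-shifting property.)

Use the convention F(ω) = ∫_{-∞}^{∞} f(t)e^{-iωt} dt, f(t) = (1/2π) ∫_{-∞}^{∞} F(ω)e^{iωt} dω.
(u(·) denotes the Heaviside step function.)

F[g](ω) = \frac{125 e^{- 5 i \omega}}{\left(5 i \omega + 6\right)^{2} + 625}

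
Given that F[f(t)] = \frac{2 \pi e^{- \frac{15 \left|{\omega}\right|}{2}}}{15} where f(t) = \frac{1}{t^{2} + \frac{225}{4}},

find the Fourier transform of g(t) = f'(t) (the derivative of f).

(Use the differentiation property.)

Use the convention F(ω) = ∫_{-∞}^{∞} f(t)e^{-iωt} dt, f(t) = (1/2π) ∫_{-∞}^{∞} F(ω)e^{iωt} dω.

F[g](ω) = \frac{2 i \pi \omega e^{- \frac{15 \left|{\omega}\right|}{2}}}{15}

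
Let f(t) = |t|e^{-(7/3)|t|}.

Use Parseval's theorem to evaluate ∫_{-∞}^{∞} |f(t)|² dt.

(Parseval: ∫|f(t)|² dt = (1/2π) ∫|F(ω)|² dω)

∫|f(t)|² dt = \frac{27}{686}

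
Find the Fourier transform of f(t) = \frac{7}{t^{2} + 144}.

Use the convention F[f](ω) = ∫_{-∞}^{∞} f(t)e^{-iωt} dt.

F(ω) = \frac{7 \pi e^{- 12 \left|{\omega}\right|}}{12}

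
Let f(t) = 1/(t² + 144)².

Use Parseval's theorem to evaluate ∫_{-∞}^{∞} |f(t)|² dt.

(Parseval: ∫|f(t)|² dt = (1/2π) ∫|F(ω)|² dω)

∫|f(t)|² dt = \frac{5 \pi}{573308928}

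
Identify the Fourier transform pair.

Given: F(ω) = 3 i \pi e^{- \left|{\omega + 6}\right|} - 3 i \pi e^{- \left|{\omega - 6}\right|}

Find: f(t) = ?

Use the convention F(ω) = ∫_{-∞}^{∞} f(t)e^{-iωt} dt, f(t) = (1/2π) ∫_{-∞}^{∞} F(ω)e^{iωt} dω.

f(t) = \frac{6 \sin{\left(6 t \right)}}{t^{2} + 1}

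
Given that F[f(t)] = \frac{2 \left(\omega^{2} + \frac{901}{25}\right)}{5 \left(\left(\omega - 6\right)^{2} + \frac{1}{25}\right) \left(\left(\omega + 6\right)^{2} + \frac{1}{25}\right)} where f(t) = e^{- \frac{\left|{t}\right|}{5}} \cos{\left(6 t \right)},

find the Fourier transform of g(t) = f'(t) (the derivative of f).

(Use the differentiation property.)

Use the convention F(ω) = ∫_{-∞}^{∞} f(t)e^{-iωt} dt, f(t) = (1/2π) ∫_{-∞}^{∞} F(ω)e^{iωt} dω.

F[g](ω) = \frac{10 i \omega \left(25 \omega^{2} + 901\right)}{625 \omega^{4} - 44950 \omega^{2} + 811801}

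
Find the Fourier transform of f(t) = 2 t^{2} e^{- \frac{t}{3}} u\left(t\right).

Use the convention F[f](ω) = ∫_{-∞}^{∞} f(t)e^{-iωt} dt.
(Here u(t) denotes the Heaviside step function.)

F(ω) = \frac{108}{\left(3 i \omega + 1\right)^{3}}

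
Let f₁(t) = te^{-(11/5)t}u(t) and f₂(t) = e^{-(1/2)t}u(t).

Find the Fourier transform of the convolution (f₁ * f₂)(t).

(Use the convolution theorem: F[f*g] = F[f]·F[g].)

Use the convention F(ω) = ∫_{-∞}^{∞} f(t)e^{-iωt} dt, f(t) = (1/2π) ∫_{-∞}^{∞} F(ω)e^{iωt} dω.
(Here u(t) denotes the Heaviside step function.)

F[f₁*f₂](ω) = \frac{50}{\left(2 i \omega + 1\right) \left(5 i \omega + 11\right)^{2}}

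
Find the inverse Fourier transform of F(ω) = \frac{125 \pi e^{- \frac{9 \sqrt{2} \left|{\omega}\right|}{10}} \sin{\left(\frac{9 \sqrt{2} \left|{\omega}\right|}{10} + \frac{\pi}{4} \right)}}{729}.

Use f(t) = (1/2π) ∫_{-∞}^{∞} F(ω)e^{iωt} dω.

f(t) = \frac{1}{t^{4} + \frac{6561}{625}}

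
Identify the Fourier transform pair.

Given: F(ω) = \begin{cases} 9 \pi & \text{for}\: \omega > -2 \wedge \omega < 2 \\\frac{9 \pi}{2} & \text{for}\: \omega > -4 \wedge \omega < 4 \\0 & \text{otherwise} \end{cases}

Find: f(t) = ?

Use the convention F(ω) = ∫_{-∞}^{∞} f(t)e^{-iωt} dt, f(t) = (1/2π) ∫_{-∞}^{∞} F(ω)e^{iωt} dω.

f(t) = \frac{9 \sin{\left(3 t \right)} \cos{\left(t \right)}}{t}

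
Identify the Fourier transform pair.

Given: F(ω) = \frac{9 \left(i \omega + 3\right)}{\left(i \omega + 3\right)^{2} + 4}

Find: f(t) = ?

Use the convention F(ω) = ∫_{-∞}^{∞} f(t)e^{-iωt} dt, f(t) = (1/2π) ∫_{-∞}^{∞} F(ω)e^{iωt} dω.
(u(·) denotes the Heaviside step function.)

f(t) = 9 e^{- 3 t} \cos{\left(2 t \right)} u\left(t\right)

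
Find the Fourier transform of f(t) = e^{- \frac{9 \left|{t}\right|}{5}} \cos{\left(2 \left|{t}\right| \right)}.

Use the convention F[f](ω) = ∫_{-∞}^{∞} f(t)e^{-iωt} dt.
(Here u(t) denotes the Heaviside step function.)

F(ω) = \frac{90 \left(25 \omega^{2} + 181\right)}{625 \omega^{4} - 950 \omega^{2} + 32761}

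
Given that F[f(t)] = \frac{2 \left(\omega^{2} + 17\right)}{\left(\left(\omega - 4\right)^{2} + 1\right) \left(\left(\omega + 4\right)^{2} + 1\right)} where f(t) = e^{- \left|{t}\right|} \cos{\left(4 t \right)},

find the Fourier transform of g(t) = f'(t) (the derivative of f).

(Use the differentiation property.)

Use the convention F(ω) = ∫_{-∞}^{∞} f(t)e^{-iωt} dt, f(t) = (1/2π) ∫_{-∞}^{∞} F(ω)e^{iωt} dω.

F[g](ω) = \frac{2 i \omega \left(\omega^{2} + 17\right)}{\omega^{4} - 30 \omega^{2} + 289}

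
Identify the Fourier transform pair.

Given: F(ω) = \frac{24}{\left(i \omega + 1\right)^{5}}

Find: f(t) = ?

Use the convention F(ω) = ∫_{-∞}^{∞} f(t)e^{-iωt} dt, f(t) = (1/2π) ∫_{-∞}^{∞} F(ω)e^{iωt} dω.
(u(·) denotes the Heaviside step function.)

f(t) = t^{4} e^{- t} u\left(t\right)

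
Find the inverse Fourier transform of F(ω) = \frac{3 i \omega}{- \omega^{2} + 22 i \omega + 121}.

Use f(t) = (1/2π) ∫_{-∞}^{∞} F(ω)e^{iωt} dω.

f(t) = 3 \left(1 - 11 t\right) e^{- 11 t} u\left(t\right)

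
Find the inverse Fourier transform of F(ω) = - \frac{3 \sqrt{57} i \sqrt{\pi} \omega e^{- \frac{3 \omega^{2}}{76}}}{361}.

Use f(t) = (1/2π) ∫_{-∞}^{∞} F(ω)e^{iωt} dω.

f(t) = 2 t e^{- \frac{19 t^{2}}{3}}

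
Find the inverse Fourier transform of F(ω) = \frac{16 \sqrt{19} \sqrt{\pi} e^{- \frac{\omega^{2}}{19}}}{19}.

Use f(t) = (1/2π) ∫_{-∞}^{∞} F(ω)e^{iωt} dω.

f(t) = 8 e^{- \frac{19 t^{2}}{4}}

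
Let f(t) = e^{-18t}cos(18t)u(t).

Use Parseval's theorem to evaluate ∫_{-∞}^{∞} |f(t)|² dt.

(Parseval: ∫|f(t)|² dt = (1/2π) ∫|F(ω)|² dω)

∫|f(t)|² dt = \frac{1}{48}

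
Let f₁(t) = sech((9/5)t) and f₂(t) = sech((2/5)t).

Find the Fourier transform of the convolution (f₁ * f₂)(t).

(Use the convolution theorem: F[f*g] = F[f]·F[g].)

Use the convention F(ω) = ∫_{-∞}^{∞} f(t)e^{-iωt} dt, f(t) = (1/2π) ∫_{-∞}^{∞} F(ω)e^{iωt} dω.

F[f₁*f₂](ω) = \frac{25 \pi^{2}}{18 \cosh{\left(\frac{5 \pi \omega}{18} \right)} \cosh{\left(\frac{5 \pi \omega}{4} \right)}}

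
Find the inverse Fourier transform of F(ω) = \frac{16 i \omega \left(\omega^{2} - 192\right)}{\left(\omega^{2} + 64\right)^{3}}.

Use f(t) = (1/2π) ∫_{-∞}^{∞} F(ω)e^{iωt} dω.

f(t) = 4 t e^{- 8 \left|{t}\right|} \left|{t}\right|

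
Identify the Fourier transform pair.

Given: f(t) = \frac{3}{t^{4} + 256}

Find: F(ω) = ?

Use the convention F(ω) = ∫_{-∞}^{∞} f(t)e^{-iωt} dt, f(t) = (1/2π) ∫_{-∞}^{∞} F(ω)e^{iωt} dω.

F(ω) = \frac{3 \pi e^{- 2 \sqrt{2} \left|{\omega}\right|} \sin{\left(2 \sqrt{2} \left|{\omega}\right| + \frac{\pi}{4} \right)}}{64}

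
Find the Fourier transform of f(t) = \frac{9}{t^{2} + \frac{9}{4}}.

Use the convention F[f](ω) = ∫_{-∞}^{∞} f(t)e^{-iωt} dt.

F(ω) = 6 \pi e^{- \frac{3 \left|{\omega}\right|}{2}}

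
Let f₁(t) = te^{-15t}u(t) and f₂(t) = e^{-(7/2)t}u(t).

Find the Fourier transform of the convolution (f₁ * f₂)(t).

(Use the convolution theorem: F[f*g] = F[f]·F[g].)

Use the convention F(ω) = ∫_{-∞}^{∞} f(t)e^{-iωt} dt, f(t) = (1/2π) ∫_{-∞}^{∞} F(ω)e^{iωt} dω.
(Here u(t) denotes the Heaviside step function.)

F[f₁*f₂](ω) = \frac{2}{\left(i \omega + 15\right)^{2} \left(2 i \omega + 7\right)}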